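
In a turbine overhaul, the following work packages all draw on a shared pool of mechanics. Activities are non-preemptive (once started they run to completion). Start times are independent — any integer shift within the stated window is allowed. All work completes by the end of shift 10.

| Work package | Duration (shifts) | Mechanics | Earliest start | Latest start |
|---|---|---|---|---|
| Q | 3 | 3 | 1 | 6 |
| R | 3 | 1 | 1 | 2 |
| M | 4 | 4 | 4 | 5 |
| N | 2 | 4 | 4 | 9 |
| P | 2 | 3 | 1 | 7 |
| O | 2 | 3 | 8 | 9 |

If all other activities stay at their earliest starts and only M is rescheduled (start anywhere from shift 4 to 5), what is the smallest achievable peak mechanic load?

M@4: s1:7  s2:7  s3:4  s4:8  s5:8  s6:4  s7:4  s8:3  s9:3  s10:0 → peak 8
M@5: s1:7  s2:7  s3:4  s4:4  s5:8  s6:4  s7:4  s8:7  s9:3  s10:0 → peak 8
Best is M@4, peak 8.

8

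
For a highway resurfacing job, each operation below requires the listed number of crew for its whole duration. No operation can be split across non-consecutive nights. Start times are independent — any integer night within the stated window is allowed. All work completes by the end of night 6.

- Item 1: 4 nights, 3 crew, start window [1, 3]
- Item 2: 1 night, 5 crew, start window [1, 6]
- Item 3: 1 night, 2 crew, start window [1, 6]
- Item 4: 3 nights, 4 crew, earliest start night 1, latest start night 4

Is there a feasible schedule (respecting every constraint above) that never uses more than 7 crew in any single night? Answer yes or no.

Schedule Item 1@1, Item 2@5, Item 3@1, Item 4@2: n1:5  n2:7  n3:7  n4:7  n5:5  n6:0 — peak 7 ≤ 7.

yes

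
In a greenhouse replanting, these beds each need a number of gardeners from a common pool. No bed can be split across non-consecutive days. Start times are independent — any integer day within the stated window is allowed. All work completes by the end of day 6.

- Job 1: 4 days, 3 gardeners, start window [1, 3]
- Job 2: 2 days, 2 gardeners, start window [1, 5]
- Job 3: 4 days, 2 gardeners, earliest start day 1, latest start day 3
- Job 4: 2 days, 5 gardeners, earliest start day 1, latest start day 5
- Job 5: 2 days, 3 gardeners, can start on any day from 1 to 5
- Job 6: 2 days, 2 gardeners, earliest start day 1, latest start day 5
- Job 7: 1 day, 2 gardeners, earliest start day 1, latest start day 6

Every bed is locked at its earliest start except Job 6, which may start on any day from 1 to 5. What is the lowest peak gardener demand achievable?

17

Job 6@1: d1:19  d2:17  d3:5  d4:5  d5:0  d6:0 → peak 19
Job 6@2: d1:17  d2:17  d3:7  d4:5  d5:0  d6:0 → peak 17
Job 6@3: d1:17  d2:15  d3:7  d4:7  d5:0  d6:0 → peak 17
Job 6@4: d1:17  d2:15  d3:5  d4:7  d5:2  d6:0 → peak 17
Job 6@5: d1:17  d2:15  d3:5  d4:5  d5:2  d6:2 → peak 17
Best is Job 6@2, peak 17.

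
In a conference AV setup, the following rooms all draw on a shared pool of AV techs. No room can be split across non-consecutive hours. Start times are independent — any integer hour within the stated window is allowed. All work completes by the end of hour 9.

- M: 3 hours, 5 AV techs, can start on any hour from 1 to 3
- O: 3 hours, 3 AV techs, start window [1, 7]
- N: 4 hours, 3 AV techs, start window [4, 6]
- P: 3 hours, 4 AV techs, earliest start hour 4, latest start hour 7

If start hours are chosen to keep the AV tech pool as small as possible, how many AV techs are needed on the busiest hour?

7

Early-start (M@1, O@1, N@4, P@4) gives peak 8: h1:8  h2:8  h3:8  h4:7  h5:7  h6:7  h7:3  h8:0  h9:0.
Shift O→4, P→7.
Schedule M@1, O@4, N@4, P@7: h1:5  h2:5  h3:5  h4:6  h5:6  h6:6  h7:7  h8:4  h9:4 — peak 7.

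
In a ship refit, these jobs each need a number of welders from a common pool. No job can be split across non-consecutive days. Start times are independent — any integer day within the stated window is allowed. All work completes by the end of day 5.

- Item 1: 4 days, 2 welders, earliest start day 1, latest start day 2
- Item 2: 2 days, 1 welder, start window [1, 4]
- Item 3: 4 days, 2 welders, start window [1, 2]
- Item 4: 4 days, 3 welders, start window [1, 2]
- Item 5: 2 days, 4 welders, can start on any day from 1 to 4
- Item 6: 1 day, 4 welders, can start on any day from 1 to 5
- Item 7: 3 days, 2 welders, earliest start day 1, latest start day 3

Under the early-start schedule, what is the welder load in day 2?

14

At early start, day 2 has: Item 1, Item 2, Item 3, Item 4, Item 5, Item 7.
Demand: 2 + 1 + 2 + 3 + 4 + 2 = 14.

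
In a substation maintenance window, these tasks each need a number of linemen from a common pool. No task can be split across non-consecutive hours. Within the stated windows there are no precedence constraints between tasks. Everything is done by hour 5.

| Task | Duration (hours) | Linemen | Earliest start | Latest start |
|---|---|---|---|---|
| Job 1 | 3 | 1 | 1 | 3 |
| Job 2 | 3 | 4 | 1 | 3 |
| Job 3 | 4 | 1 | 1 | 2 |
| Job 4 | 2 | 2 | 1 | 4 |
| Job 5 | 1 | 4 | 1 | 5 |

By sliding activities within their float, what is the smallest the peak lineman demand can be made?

6

Early-start (Job 1@1, Job 2@1, Job 3@1, Job 4@1, Job 5@1) gives peak 12: h1:12  h2:8  h3:6  h4:1  h5:0.
Shift Job 4→4, Job 5→5.
Schedule Job 1@1, Job 2@1, Job 3@1, Job 4@4, Job 5@5: h1:6  h2:6  h3:6  h4:3  h5:6 — peak 6.
Total lineman-hours = 27 over 5 hours ⇒ peak ≥ ⌈27/5⌉ = 6, so 6 is optimal.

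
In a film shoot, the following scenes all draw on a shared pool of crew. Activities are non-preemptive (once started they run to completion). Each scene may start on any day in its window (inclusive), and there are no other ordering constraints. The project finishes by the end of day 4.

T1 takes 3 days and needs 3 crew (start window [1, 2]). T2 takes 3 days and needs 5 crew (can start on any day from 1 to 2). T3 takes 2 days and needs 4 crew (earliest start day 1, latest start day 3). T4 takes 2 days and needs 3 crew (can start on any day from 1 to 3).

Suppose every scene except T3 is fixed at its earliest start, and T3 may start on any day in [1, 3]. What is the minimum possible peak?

T3@1: d1:15  d2:15  d3:8  d4:0 → peak 15
T3@2: d1:11  d2:15  d3:12  d4:0 → peak 15
T3@3: d1:11  d2:11  d3:12  d4:4 → peak 12
Best is T3@3, peak 12.

12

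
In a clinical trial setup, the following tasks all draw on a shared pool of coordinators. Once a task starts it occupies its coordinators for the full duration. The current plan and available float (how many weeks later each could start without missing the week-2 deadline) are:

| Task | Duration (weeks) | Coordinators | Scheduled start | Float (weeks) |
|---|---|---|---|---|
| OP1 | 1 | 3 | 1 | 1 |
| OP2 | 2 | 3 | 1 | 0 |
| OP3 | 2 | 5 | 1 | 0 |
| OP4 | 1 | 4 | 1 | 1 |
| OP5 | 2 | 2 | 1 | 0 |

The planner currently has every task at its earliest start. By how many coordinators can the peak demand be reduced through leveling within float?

3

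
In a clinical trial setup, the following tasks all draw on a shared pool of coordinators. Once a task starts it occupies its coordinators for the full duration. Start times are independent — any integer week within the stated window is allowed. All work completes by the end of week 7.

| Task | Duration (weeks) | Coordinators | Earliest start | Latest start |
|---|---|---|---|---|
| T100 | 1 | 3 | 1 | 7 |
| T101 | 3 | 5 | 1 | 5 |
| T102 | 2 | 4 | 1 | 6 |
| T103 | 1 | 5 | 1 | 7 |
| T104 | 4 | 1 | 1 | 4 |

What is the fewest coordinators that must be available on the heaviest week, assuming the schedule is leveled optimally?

6

Early-start (T100@1, T101@1, T102@1, T103@1, T104@1) gives peak 18: w1:18  w2:10  w3:6  w4:1  w5:0  w6:0  w7:0.
Shift T101→2, T102→5, T103→7.
Schedule T100@1, T101@2, T102@5, T103@7, T104@1: w1:4  w2:6  w3:6  w4:6  w5:4  w6:4  w7:5 — peak 6.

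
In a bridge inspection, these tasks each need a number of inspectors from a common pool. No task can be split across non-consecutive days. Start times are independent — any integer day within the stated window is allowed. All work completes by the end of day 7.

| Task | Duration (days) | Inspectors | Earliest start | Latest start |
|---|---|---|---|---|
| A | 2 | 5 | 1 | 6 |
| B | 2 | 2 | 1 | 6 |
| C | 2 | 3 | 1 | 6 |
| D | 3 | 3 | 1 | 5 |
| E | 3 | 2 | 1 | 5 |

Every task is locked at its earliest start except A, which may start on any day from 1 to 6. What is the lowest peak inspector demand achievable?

A@1: d1:15  d2:15  d3:5  d4:0  d5:0  d6:0  d7:0 → peak 15
A@2: d1:10  d2:15  d3:10  d4:0  d5:0  d6:0  d7:0 → peak 15
A@3: d1:10  d2:10  d3:10  d4:5  d5:0  d6:0  d7:0 → peak 10
A@4: d1:10  d2:10  d3:5  d4:5  d5:5  d6:0  d7:0 → peak 10
A@5: d1:10  d2:10  d3:5  d4:0  d5:5  d6:5  d7:0 → peak 10
A@6: d1:10  d2:10  d3:5  d4:0  d5:0  d6:5  d7:5 → peak 10
Best is A@3, peak 10.

10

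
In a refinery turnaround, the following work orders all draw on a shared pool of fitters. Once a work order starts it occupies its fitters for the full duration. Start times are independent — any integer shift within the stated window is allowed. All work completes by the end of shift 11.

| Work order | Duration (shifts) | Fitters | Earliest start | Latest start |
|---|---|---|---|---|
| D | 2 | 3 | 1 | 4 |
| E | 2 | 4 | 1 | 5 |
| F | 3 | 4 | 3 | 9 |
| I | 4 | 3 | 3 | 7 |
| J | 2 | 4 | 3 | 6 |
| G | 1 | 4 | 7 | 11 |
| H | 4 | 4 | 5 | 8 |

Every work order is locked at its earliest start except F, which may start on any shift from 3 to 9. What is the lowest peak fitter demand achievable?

8

F@3: s1:7  s2:7  s3:11  s4:11  s5:11  s6:7  s7:8  s8:4  s9:0  s10:0  s11:0 → peak 11
F@4: s1:7  s2:7  s3:7  s4:11  s5:11  s6:11  s7:8  s8:4  s9:0  s10:0  s11:0 → peak 11
F@5: s1:7  s2:7  s3:7  s4:7  s5:11  s6:11  s7:12  s8:4  s9:0  s10:0  s11:0 → peak 12
F@6: s1:7  s2:7  s3:7  s4:7  s5:7  s6:11  s7:12  s8:8  s9:0  s10:0  s11:0 → peak 12
F@7: s1:7  s2:7  s3:7  s4:7  s5:7  s6:7  s7:12  s8:8  s9:4  s10:0  s11:0 → peak 12
F@8: s1:7  s2:7  s3:7  s4:7  s5:7  s6:7  s7:8  s8:8  s9:4  s10:4  s11:0 → peak 8
F@9: s1:7  s2:7  s3:7  s4:7  s5:7  s6:7  s7:8  s8:4  s9:4  s10:4  s11:4 → peak 8
Best is F@8, peak 8.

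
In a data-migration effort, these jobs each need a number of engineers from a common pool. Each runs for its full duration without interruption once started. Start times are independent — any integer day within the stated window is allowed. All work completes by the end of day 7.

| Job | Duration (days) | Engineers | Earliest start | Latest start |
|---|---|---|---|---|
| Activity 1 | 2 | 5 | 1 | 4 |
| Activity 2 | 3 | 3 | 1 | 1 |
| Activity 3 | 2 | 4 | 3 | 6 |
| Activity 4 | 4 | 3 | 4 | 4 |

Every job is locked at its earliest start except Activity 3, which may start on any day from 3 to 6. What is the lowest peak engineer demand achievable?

Activity 3@3: d1:8  d2:8  d3:7  d4:7  d5:3  d6:3  d7:3 → peak 8
Activity 3@4: d1:8  d2:8  d3:3  d4:7  d5:7  d6:3  d7:3 → peak 8
Activity 3@5: d1:8  d2:8  d3:3  d4:3  d5:7  d6:7  d7:3 → peak 8
Activity 3@6: d1:8  d2:8  d3:3  d4:3  d5:3  d6:7  d7:7 → peak 8
Best is Activity 3@3, peak 8.

8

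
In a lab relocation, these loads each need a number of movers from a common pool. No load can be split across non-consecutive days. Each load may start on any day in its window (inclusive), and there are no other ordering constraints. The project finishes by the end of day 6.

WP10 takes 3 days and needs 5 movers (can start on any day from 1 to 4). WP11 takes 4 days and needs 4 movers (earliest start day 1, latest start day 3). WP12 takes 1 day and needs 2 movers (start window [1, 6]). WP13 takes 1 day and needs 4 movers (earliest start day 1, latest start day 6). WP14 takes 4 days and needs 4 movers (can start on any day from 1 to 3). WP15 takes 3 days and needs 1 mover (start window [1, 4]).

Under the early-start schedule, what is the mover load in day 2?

At early start, day 2 has: WP10, WP11, WP14, WP15.
Demand: 5 + 4 + 4 + 1 = 14.

14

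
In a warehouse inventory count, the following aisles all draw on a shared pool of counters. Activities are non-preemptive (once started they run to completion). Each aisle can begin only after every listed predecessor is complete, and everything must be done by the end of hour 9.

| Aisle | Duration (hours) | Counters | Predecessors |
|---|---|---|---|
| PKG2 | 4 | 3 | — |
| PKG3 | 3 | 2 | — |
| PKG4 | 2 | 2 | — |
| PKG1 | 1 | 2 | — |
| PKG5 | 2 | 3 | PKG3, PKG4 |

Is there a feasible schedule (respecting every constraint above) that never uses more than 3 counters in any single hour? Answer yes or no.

no

Total counter-hours = 30; over 9 hours the average is 30/9 > 3, so some hour must exceed 3.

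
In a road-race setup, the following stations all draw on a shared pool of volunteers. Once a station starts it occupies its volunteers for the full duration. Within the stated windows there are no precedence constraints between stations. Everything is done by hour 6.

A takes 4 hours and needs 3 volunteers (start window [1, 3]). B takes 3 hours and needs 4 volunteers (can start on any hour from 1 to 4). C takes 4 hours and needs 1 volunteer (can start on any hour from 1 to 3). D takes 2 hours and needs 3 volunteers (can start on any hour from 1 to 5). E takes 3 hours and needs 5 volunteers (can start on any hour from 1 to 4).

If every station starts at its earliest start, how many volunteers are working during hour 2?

16

At early start, hour 2 has: A, B, C, D, E.
Demand: 3 + 4 + 1 + 3 + 5 = 16.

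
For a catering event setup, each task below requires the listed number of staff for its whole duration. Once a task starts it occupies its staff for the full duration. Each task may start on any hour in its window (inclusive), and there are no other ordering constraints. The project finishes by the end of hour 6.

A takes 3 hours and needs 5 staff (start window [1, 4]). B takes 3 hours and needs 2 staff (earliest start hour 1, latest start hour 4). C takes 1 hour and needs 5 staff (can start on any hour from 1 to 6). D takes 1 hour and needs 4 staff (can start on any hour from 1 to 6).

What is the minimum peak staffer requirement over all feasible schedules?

Early-start (A@1, B@1, C@1, D@1) gives peak 16: h1:16  h2:7  h3:7  h4:0  h5:0  h6:0.
Shift C→4, D→5.
Schedule A@1, B@1, C@4, D@5: h1:7  h2:7  h3:7  h4:5  h5:4  h6:0 — peak 7.

7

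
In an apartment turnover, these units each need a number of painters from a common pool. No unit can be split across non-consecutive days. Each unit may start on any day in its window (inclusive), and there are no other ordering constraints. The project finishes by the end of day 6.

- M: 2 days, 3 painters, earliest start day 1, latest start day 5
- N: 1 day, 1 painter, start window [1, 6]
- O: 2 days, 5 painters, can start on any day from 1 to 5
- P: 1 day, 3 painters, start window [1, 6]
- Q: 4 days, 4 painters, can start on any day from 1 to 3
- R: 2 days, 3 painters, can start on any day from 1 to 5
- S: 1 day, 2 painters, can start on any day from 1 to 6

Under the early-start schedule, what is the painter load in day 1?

21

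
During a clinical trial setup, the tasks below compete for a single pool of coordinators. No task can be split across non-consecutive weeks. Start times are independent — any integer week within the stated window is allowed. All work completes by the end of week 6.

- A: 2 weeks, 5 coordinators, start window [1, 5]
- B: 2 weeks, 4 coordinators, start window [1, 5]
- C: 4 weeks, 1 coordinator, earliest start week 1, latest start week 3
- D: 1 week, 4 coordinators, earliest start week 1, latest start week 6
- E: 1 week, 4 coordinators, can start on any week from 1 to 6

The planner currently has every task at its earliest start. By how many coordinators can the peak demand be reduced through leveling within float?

Early-start peak: w1:18  w2:10  w3:1  w4:1  w5:0  w6:0 ⇒ 18.
Leveled (A@1, B@3, C@3, D@5, E@6): w1:5  w2:5  w3:5  w4:5  w5:5  w6:5 ⇒ 5.
Reduction 18 − 5 = 13.

13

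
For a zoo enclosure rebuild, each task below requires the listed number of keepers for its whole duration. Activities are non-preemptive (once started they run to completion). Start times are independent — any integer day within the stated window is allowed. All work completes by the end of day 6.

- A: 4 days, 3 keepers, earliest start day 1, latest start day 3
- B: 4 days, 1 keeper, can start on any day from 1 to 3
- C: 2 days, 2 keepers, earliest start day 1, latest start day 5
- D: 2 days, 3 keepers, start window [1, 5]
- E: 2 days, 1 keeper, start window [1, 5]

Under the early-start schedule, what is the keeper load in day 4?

At early start, day 4 has: A, B.
Demand: 3 + 1 = 4.

4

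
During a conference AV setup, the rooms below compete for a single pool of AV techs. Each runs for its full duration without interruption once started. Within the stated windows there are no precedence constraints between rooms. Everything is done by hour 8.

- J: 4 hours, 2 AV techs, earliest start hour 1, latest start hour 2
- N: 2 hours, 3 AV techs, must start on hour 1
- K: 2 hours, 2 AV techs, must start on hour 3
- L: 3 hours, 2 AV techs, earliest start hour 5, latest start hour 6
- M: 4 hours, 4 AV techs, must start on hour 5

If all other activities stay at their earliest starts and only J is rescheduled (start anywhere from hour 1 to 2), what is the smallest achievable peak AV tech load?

J@1: h1:5  h2:5  h3:4  h4:4  h5:6  h6:6  h7:6  h8:4 → peak 6
J@2: h1:3  h2:5  h3:4  h4:4  h5:8  h6:6  h7:6  h8:4 → peak 8
Best is J@1, peak 6.

6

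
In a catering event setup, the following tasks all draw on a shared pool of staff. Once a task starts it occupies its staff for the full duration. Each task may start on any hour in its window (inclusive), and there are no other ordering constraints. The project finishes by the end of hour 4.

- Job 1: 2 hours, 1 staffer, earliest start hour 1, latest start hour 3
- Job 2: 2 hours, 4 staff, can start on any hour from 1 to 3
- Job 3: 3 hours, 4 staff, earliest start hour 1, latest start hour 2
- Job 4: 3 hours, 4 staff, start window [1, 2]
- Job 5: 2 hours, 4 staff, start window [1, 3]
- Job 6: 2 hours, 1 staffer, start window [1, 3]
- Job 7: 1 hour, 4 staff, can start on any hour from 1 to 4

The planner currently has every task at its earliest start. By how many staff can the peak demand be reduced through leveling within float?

Early-start peak: h1:22  h2:18  h3:8  h4:0 ⇒ 22.
Leveled (Job 1@1, Job 2@1, Job 3@1, Job 4@1, Job 5@3, Job 6@3, Job 7@4): h1:13  h2:13  h3:13  h4:9 ⇒ 13.
Reduction 22 − 13 = 9.

9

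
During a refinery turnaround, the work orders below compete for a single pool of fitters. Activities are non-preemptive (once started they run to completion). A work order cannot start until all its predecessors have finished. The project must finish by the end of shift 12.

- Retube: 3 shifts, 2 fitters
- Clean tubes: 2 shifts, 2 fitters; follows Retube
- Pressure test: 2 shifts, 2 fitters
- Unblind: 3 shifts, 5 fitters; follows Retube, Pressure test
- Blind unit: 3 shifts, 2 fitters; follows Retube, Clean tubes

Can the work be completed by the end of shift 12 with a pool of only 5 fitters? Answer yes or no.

yes

Schedule Retube@1, Clean tubes@4, Pressure test@1, Unblind@6, Blind unit@9: s1:4  s2:4  s3:2  s4:2  s5:2  s6:5  s7:5  s8:5  s9:2  s10:2  s11:2  s12:0 — peak 5 ≤ 5.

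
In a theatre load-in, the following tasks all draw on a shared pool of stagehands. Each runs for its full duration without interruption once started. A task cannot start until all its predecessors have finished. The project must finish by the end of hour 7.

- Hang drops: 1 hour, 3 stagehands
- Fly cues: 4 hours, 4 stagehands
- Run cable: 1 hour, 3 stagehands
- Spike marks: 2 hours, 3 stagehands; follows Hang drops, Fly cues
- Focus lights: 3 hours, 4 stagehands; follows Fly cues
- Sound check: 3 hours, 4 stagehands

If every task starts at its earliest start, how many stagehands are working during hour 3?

At early start, hour 3 has: Fly cues, Sound check.
Demand: 4 + 4 = 8.

8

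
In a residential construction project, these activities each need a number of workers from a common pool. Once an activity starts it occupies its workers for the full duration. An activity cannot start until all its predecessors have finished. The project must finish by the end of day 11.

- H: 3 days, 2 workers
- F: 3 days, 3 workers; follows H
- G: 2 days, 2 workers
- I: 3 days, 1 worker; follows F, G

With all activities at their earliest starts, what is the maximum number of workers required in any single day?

Early-start schedule: H@1, F@4, G@1, I@7.
Load per day: day 1: 4, day 2: 4, day 3: 2, day 4: 3, day 5: 3, day 6: 3, day 7: 1, day 8: 1, day 9: 1, day 10: 0, day 11: 0.
Peak is 4.

4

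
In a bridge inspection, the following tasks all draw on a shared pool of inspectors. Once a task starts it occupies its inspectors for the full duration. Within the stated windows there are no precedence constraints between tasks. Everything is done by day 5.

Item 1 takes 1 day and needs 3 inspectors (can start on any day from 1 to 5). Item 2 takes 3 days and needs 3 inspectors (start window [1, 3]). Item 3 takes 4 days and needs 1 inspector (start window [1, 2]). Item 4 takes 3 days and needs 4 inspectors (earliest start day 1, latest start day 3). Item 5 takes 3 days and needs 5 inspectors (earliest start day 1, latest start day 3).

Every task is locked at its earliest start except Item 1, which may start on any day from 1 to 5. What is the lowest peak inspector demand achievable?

Item 1@1: d1:16  d2:13  d3:13  d4:1  d5:0 → peak 16
Item 1@2: d1:13  d2:16  d3:13  d4:1  d5:0 → peak 16
Item 1@3: d1:13  d2:13  d3:16  d4:1  d5:0 → peak 16
Item 1@4: d1:13  d2:13  d3:13  d4:4  d5:0 → peak 13
Item 1@5: d1:13  d2:13  d3:13  d4:1  d5:3 → peak 13
Best is Item 1@4, peak 13.

13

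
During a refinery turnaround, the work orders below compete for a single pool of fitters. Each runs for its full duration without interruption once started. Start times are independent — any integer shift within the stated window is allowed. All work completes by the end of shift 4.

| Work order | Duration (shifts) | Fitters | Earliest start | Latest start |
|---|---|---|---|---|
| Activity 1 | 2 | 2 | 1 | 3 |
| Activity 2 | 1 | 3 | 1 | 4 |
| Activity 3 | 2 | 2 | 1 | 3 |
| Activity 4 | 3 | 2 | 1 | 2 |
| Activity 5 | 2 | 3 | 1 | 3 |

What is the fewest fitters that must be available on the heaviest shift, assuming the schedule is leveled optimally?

Early-start (Activity 1@1, Activity 2@1, Activity 3@1, Activity 4@1, Activity 5@1) gives peak 12: s1:12  s2:9  s3:2  s4:0.
Shift Activity 2→4, Activity 5→3.
Schedule Activity 1@1, Activity 2@4, Activity 3@1, Activity 4@1, Activity 5@3: s1:6  s2:6  s3:5  s4:6 — peak 6.
Total fitter-shifts = 23 over 4 shifts ⇒ peak ≥ ⌈23/4⌉ = 6, so 6 is optimal.

6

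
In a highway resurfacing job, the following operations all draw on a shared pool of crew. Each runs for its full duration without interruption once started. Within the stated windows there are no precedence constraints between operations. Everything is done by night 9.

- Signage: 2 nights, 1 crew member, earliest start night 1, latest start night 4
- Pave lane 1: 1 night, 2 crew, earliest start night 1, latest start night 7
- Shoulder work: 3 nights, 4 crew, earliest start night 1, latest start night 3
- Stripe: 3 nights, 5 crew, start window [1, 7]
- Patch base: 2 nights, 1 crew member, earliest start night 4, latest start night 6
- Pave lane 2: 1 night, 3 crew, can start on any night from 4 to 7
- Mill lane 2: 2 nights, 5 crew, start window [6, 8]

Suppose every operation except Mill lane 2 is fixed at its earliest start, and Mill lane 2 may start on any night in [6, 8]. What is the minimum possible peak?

12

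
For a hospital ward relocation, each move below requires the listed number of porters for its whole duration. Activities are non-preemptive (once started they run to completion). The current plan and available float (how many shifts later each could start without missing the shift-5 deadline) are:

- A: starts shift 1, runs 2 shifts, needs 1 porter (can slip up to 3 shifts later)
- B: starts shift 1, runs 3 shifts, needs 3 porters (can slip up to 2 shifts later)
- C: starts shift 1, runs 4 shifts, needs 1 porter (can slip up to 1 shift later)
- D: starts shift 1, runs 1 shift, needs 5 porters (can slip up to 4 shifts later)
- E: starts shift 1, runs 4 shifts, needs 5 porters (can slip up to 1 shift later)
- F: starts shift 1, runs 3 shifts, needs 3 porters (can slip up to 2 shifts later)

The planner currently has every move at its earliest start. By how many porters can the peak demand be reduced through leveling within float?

6

Early-start peak: s1:18  s2:13  s3:12  s4:6  s5:0 ⇒ 18.
Leveled (A@1, B@1, C@1, D@1, E@2, F@3): s1:10  s2:10  s3:12  s4:9  s5:8 ⇒ 12.
Reduction 18 − 12 = 6.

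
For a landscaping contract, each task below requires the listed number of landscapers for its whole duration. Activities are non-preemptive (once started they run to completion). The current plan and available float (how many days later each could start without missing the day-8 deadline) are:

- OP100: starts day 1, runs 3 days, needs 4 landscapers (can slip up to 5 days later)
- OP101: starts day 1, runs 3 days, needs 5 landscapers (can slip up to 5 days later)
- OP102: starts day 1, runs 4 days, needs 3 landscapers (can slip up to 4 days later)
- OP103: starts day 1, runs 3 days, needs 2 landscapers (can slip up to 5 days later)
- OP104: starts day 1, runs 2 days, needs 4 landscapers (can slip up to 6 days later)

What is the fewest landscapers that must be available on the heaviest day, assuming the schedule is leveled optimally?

7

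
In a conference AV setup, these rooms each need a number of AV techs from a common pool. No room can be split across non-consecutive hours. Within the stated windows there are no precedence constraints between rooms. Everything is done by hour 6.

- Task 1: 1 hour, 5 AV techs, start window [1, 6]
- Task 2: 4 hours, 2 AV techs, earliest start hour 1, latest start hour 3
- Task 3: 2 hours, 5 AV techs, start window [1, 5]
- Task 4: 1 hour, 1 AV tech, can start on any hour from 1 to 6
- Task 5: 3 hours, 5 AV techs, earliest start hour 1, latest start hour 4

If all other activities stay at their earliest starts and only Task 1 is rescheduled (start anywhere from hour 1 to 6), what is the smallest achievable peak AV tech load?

13

Task 1@1: h1:18  h2:12  h3:7  h4:2  h5:0  h6:0 → peak 18
Task 1@2: h1:13  h2:17  h3:7  h4:2  h5:0  h6:0 → peak 17
Task 1@3: h1:13  h2:12  h3:12  h4:2  h5:0  h6:0 → peak 13
Task 1@4: h1:13  h2:12  h3:7  h4:7  h5:0  h6:0 → peak 13
Task 1@5: h1:13  h2:12  h3:7  h4:2  h5:5  h6:0 → peak 13
Task 1@6: h1:13  h2:12  h3:7  h4:2  h5:0  h6:5 → peak 13
Best is Task 1@3, peak 13.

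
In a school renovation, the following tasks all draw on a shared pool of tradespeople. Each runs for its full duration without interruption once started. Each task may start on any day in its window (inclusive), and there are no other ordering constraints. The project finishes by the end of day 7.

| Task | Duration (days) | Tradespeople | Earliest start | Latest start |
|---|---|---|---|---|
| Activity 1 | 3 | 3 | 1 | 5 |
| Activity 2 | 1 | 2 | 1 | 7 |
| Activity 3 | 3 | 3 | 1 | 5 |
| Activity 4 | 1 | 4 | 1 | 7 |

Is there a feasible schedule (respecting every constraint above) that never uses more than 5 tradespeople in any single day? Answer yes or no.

Schedule Activity 1@1, Activity 2@1, Activity 3@4, Activity 4@7: d1:5  d2:3  d3:3  d4:3  d5:3  d6:3  d7:4 — peak 5 ≤ 5.

yes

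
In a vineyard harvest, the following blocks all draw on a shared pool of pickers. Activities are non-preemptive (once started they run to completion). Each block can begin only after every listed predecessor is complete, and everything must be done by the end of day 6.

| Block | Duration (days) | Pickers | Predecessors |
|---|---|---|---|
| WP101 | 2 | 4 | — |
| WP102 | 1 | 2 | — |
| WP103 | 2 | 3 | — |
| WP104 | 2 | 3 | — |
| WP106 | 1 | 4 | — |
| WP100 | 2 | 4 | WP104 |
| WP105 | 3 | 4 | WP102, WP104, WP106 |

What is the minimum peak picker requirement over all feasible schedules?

8

Early-start (WP101@1, WP102@1, WP103@1, WP104@1, WP106@1, WP100@3, WP105@3) gives peak 16: d1:16  d2:10  d3:8  d4:8  d5:4  d6:0.
Shift WP102→3, WP103→3, WP104→2, WP100→5, WP105→4.
Schedule WP101@1, WP102@3, WP103@3, WP104@2, WP106@1, WP100@5, WP105@4: d1:8  d2:7  d3:8  d4:7  d5:8  d6:8 — peak 8.
Total picker-days = 46 over 6 days ⇒ peak ≥ ⌈46/6⌉ = 8, so 8 is optimal.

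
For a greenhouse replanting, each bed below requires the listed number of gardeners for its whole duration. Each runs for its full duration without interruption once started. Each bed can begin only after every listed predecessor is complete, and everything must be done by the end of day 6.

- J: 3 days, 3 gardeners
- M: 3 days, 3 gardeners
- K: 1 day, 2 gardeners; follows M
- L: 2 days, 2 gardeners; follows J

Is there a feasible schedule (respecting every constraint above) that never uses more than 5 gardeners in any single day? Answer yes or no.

no

The minimum achievable peak is 6; 5 < 6, so no feasible schedule stays within the cap.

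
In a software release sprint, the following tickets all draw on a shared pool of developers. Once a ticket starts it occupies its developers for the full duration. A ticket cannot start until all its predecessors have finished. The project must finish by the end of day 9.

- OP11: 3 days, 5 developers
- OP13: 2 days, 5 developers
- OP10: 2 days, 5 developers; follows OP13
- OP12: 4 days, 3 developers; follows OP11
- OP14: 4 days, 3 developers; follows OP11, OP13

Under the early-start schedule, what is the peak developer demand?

11

Early-start schedule: OP11@1, OP13@1, OP10@3, OP12@4, OP14@4.
Load per day: day 1: 10, day 2: 10, day 3: 10, day 4: 11, day 5: 6, day 6: 6, day 7: 6, day 8: 0, day 9: 0.
Peak is 11.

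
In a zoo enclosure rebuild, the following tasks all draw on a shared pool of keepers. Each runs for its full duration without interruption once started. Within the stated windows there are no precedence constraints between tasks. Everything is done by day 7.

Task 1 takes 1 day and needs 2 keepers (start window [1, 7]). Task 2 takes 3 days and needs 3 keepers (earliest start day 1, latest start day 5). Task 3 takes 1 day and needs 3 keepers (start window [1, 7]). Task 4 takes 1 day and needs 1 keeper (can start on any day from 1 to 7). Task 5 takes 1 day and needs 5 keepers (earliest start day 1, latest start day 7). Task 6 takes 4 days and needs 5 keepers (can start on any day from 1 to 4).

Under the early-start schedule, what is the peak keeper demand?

Early-start schedule: Task 1@1, Task 2@1, Task 3@1, Task 4@1, Task 5@1, Task 6@1.
Load per day: day 1: 19, day 2: 8, day 3: 8, day 4: 5, day 5: 0, day 6: 0, day 7: 0.
Peak is 19.

19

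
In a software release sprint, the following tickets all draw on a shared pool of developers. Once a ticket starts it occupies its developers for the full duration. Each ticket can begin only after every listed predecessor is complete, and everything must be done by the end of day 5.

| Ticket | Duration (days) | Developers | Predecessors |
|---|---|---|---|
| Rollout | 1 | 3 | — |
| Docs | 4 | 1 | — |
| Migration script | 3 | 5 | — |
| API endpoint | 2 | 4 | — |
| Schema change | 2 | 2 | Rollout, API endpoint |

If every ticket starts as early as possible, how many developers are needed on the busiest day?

13

Early-start schedule: Rollout@1, Docs@1, Migration script@1, API endpoint@1, Schema change@3.
Load per day: day 1: 13, day 2: 10, day 3: 8, day 4: 3, day 5: 0.
Peak is 13.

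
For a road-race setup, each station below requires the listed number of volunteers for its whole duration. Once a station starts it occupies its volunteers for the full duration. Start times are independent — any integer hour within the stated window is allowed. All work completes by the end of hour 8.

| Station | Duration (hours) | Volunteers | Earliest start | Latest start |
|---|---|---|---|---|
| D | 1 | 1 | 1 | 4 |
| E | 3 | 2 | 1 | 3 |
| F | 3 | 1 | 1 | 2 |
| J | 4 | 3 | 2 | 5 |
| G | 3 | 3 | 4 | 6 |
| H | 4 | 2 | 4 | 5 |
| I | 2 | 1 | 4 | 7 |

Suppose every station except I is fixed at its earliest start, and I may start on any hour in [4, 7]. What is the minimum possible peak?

I@4: h1:4  h2:6  h3:6  h4:9  h5:9  h6:5  h7:2  h8:0 → peak 9
I@5: h1:4  h2:6  h3:6  h4:8  h5:9  h6:6  h7:2  h8:0 → peak 9
I@6: h1:4  h2:6  h3:6  h4:8  h5:8  h6:6  h7:3  h8:0 → peak 8
I@7: h1:4  h2:6  h3:6  h4:8  h5:8  h6:5  h7:3  h8:1 → peak 8
Best is I@6, peak 8.

8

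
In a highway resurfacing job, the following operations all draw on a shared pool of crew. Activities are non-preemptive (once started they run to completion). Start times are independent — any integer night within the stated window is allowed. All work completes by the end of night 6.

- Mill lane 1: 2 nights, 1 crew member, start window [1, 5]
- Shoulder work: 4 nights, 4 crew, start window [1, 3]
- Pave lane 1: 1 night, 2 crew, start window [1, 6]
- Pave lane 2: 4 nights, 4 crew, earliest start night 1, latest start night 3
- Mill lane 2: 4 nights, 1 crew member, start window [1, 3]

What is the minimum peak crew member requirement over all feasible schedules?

9

Early-start (Mill lane 1@1, Shoulder work@1, Pave lane 1@1, Pave lane 2@1, Mill lane 2@1) gives peak 12: n1:12  n2:10  n3:9  n4:9  n5:0  n6:0.
Shift Pave lane 2→2, Mill lane 2→3.
Schedule Mill lane 1@1, Shoulder work@1, Pave lane 1@1, Pave lane 2@2, Mill lane 2@3: n1:7  n2:9  n3:9  n4:9  n5:5  n6:1 — peak 9.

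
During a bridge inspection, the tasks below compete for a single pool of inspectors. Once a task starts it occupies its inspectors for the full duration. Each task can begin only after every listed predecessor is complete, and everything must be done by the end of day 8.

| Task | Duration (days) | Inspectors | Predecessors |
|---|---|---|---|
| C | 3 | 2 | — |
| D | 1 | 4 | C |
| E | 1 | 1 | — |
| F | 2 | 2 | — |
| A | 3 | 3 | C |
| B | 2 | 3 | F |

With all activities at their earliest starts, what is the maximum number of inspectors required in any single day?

Early-start schedule: C@1, D@4, E@1, F@1, A@4, B@3.
Load per day: day 1: 5, day 2: 4, day 3: 5, day 4: 10, day 5: 3, day 6: 3, day 7: 0, day 8: 0.
Peak is 10.

10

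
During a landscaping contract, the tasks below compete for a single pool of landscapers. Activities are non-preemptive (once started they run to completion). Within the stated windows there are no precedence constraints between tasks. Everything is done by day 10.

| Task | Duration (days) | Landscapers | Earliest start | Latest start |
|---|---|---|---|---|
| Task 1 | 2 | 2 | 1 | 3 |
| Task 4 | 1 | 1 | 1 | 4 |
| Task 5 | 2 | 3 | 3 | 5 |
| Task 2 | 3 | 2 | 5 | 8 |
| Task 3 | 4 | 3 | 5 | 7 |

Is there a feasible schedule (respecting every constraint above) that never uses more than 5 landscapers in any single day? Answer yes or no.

Schedule Task 1@1, Task 4@1, Task 5@3, Task 2@5, Task 3@5: d1:3  d2:2  d3:3  d4:3  d5:5  d6:5  d7:5  d8:3  d9:0  d10:0 — peak 5 ≤ 5.

yes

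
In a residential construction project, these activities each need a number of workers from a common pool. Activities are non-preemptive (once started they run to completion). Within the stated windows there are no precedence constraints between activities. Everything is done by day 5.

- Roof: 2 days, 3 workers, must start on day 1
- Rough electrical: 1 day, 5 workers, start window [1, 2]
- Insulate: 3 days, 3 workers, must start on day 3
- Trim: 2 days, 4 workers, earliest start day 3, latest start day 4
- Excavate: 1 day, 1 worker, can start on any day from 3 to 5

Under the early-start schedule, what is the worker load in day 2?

3

At early start, day 2 has: Roof.
Demand: 3 = 3.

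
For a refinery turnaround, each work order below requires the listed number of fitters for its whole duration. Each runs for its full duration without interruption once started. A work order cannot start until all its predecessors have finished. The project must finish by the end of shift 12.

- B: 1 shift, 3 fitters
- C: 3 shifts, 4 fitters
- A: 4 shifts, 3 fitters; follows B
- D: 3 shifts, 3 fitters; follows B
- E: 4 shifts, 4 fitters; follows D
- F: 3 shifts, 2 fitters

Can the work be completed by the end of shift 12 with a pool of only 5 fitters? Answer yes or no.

The minimum achievable peak is 6; 5 < 6, so no feasible schedule stays within the cap.

no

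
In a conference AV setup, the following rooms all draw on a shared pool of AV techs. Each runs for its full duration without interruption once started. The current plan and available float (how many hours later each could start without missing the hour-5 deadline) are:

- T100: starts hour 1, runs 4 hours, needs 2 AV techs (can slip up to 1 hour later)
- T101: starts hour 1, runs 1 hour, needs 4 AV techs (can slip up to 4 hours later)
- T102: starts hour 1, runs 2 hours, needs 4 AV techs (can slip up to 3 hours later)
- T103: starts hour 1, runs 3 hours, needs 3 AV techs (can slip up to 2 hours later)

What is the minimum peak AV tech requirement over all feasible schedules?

Early-start (T100@1, T101@1, T102@1, T103@1) gives peak 13: h1:13  h2:9  h3:5  h4:2  h5:0.
Shift T101→5, T103→3.
Schedule T100@1, T101@5, T102@1, T103@3: h1:6  h2:6  h3:5  h4:5  h5:7 — peak 7.

7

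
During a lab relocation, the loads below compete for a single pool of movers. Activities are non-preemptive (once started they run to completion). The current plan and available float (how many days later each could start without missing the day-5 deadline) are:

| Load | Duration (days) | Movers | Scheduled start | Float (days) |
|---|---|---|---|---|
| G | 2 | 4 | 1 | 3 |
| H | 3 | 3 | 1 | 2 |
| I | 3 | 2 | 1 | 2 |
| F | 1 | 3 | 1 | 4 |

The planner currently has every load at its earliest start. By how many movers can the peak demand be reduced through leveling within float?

Early-start peak: d1:12  d2:9  d3:5  d4:0  d5:0 ⇒ 12.
Leveled (G@1, H@3, I@1, F@4): d1:6  d2:6  d3:5  d4:6  d5:3 ⇒ 6.
Reduction 12 − 6 = 6.

6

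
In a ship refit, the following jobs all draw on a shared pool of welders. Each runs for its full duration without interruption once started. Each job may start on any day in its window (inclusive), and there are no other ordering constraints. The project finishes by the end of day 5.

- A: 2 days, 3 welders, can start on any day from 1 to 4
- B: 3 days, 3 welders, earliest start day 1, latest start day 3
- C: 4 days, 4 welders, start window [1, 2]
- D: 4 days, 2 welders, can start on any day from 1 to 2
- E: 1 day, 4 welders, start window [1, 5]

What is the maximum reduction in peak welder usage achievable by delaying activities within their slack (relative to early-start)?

7

Early-start peak: d1:16  d2:12  d3:9  d4:6  d5:0 ⇒ 16.
Leveled (A@1, B@3, C@1, D@1, E@5): d1:9  d2:9  d3:9  d4:9  d5:7 ⇒ 9.
Reduction 16 − 9 = 7.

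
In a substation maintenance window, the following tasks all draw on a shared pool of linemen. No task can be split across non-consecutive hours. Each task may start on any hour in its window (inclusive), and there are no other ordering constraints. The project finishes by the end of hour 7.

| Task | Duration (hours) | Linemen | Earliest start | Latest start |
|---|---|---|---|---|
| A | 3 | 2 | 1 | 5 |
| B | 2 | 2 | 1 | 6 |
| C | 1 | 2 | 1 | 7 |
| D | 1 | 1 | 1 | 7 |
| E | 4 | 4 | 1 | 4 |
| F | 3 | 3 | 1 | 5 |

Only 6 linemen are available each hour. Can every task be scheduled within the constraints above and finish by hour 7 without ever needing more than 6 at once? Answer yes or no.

yes

Schedule A@1, B@4, C@6, D@1, E@4, F@1: h1:6  h2:5  h3:5  h4:6  h5:6  h6:6  h7:4 — peak 6 ≤ 6.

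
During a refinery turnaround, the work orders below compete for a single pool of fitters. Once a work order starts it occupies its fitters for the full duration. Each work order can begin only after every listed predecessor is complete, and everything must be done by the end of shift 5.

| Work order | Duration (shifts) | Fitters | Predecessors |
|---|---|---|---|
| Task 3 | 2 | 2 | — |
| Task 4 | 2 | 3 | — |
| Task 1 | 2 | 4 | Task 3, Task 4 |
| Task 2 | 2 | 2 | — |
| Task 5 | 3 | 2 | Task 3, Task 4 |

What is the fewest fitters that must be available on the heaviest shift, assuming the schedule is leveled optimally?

7

Schedule Task 3@1, Task 4@1, Task 1@3, Task 2@1, Task 5@3: s1:7  s2:7  s3:6  s4:6  s5:2 — peak 7.
No arrangement of the 8 feasible schedules does better.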